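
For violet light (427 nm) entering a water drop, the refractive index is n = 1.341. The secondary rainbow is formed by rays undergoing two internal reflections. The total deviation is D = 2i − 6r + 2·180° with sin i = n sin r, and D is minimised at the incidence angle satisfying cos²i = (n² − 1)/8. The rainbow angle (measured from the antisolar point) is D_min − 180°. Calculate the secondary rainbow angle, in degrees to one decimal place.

cos²i = (1.79828 − 1)/8 = 0.09979; i = arccos(0.31589) = 71.586°.
sin r = sin 71.586°/1.341 = 0.70753; r = 45.034°.
D_min = 2·71.586° − 6·45.034° + 360° = 232.966°.
Rainbow angle = D_min − 180° = 52.966°.

53.0°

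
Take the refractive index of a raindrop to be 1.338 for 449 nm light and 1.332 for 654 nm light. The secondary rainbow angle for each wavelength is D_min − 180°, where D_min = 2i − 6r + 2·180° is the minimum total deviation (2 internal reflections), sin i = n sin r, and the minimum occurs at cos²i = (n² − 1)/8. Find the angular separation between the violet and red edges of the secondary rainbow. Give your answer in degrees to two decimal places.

1.56°

At 449 nm (n = 1.338): cos²i = 0.09878 → i = 71.682°, r = 45.195°, D_min = 232.193°, rainbow angle = 52.193°.
At 654 nm (n = 1.332): cos²i = 0.09678 → i = 71.875°, r = 45.520°, D_min = 230.628°, rainbow angle = 50.628°.
Angular width = |52.193° − 50.628°| = 1.564°.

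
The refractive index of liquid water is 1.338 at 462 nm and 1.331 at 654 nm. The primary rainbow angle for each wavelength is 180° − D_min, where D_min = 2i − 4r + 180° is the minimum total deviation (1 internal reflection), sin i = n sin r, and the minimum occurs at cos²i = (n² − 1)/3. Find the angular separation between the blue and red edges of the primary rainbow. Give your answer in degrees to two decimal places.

At 462 nm (n = 1.338): cos²i = 0.26341 → i = 59.120°, r = 39.899°, D_min = 138.643°, rainbow angle = 41.357°.
At 654 nm (n = 1.331): cos²i = 0.25719 → i = 59.527°, r = 40.356°, D_min = 137.630°, rainbow angle = 42.370°.
Angular width = |41.357° − 42.370°| = 1.013°.

1.01°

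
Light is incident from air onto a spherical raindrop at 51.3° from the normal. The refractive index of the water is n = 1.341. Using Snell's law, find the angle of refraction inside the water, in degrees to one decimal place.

Snell: sin θ_r = sin θ_i / n = sin 51.3° / 1.341 = 0.7804 / 1.341 = 0.5820.
θ_r = arcsin(0.5820) = 35.59°.

35.6°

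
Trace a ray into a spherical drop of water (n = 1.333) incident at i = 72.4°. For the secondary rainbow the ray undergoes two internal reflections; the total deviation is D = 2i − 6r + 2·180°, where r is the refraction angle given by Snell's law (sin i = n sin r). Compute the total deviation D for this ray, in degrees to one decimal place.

sin r = sin 72.4° / 1.333 = 0.9532/1.333 = 0.7151; r = 45.65°.
D = 2·72.4° − 6·45.65° + 2·180° = 144.80° − 273.89° + 360° = 230.91°.

230.9°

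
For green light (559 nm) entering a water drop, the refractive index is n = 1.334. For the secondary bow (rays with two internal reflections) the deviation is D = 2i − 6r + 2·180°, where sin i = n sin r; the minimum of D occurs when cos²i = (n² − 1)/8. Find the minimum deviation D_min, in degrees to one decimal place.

231.2°

cos²i = (1.77956 − 1)/8 = 0.09744; i = arccos(0.31216) = 71.810°.
sin r = sin 71.810°/1.334 = 0.71217; r = 45.411°.
D_min = 2·71.810° − 6·45.411° + 360° = 231.153°.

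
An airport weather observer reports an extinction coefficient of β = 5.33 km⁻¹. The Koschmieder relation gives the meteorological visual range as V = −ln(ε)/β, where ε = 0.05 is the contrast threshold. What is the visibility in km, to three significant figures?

V = −ln(0.05) / 5.33 = 2.996 / 5.33 = 0.5621 km.

0.562 km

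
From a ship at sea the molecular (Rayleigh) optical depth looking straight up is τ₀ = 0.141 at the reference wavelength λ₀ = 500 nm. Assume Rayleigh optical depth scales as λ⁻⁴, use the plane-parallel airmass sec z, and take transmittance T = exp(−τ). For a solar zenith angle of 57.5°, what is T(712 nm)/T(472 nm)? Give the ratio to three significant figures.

Airmass: sec 57.5° = 1.8612.
τ(712 nm) = 0.141 × (500/712)⁴ × 1.8612 = 0.141 × 0.2432 × 1.8612 = 0.0638.
τ(472 nm) = 0.141 × (500/472)⁴ × 1.8612 = 0.141 × 1.2593 × 1.8612 = 0.3305.
T(712)/T(472) = exp(τ_B − τ_A) = exp(0.2666) = 1.3056.

1.31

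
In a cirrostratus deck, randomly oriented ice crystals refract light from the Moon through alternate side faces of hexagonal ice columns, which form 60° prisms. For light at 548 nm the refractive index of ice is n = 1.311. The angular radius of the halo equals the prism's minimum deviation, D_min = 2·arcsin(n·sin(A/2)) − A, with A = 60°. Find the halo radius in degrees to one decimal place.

n·sin(A/2) = 1.311 × sin 30° = 1.311 × 0.5000 = 0.6555.
D_min = 2·arcsin(0.6555) − 60° = 2 × 40.958° − 60° = 21.915°.

21.9°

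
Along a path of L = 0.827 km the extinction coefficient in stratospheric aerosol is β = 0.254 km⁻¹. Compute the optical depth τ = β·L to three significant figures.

0.210

τ = β·L = 0.254 × 0.827 = 0.2101.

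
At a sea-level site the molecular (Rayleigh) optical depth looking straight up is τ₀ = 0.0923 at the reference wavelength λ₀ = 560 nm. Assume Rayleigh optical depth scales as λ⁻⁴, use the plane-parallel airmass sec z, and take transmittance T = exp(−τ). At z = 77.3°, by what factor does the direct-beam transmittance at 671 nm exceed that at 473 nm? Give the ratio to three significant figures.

Airmass: sec 77.3° = 4.5486.
τ(671 nm) = 0.0923 × (560/671)⁴ × 4.5486 = 0.0923 × 0.4851 × 4.5486 = 0.2037.
τ(473 nm) = 0.0923 × (560/473)⁴ × 4.5486 = 0.0923 × 1.9648 × 4.5486 = 0.8249.
T(671)/T(473) = exp(τ_B − τ_A) = exp(0.6212) = 1.8612.

1.86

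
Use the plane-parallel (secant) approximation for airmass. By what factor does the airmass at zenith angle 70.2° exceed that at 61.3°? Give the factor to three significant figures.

1.42

X(70.2°)/X(61.3°) = sec 70.2° / sec 61.3° = cos 61.3° / cos 70.2° = 0.4802/0.3387 = 1.4177.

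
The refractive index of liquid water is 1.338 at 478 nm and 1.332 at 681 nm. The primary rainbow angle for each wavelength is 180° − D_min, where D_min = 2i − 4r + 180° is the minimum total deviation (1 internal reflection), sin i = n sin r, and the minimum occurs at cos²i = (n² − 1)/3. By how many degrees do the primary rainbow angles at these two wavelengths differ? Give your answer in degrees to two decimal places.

0.87°

At 478 nm (n = 1.338): cos²i = 0.26341 → i = 59.120°, r = 39.899°, D_min = 138.643°, rainbow angle = 41.357°.
At 681 nm (n = 1.332): cos²i = 0.25807 → i = 59.469°, r = 40.290°, D_min = 137.776°, rainbow angle = 42.224°.
Angular width = |41.357° − 42.224°| = 0.867°.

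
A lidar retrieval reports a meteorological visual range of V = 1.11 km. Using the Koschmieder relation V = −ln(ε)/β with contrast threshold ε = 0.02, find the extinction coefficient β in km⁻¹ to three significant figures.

β = −ln(0.02) / V = 3.912 / 1.11 = 3.5243 km⁻¹.

3.52 km⁻¹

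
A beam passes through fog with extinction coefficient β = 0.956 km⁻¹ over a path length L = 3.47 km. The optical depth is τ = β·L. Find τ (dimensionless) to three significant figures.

3.32

τ = β·L = 0.956 × 3.47 = 3.3173.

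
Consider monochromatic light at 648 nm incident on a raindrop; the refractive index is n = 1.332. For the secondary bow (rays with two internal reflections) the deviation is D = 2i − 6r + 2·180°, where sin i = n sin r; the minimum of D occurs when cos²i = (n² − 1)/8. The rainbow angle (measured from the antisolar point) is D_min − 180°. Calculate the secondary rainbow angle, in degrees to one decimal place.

cos²i = (1.77422 − 1)/8 = 0.09678; i = arccos(0.31109) = 71.875°.
sin r = sin 71.875°/1.332 = 0.71350; r = 45.520°.
D_min = 2·71.875° − 6·45.520° + 360° = 230.628°.
Rainbow angle = D_min − 180° = 50.628°.

50.6°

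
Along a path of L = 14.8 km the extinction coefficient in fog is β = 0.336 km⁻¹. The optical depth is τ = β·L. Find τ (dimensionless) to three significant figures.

τ = β·L = 0.336 × 14.8 = 4.9728.

4.97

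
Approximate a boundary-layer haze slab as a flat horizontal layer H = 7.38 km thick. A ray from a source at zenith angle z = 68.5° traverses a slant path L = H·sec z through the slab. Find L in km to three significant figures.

20.1 km

sec z = 1/cos 68.5° = 2.7285.
L = 7.38 × 2.7285 = 20.136 km.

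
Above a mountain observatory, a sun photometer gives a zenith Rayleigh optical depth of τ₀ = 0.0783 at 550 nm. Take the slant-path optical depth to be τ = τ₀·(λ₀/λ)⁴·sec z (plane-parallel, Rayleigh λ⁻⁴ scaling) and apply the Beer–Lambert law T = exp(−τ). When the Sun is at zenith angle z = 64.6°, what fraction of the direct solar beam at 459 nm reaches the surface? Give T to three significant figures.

sec 64.6° = 2.3314.
τ = 0.0783 × (550/459)⁴ × 2.3314 = 0.0783 × 2.0616 × 2.3314 = 0.3763.
T = exp(−0.3763) = 0.6864.

0.686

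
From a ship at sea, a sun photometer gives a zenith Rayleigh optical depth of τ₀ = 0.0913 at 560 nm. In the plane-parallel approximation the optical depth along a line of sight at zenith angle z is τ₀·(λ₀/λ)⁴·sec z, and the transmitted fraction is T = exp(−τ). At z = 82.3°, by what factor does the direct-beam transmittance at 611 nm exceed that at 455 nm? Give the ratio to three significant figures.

Airmass: sec 82.3° = 7.4635.
τ(611 nm) = 0.0913 × (560/611)⁴ × 7.4635 = 0.0913 × 0.7056 × 7.4635 = 0.4808.
τ(455 nm) = 0.0913 × (560/455)⁴ × 7.4635 = 0.0913 × 2.2946 × 7.4635 = 1.5636.
T(611)/T(455) = exp(τ_B − τ_A) = exp(1.0827) = 2.9527.

2.95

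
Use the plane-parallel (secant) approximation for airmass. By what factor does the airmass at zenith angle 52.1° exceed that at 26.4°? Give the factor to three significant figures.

1.46

X(52.1°)/X(26.4°) = sec 52.1° / sec 26.4° = cos 26.4° / cos 52.1° = 0.8957/0.6143 = 1.4581.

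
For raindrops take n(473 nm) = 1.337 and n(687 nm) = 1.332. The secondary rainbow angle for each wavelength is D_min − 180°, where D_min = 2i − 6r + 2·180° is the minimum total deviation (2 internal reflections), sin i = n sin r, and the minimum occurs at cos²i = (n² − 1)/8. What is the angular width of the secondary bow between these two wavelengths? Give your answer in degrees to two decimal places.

At 473 nm (n = 1.337): cos²i = 0.09845 → i = 71.714°, r = 45.249°, D_min = 231.934°, rainbow angle = 51.934°.
At 687 nm (n = 1.332): cos²i = 0.09678 → i = 71.875°, r = 45.520°, D_min = 230.628°, rainbow angle = 50.628°.
Angular width = |51.934° − 50.628°| = 1.305°.

1.31°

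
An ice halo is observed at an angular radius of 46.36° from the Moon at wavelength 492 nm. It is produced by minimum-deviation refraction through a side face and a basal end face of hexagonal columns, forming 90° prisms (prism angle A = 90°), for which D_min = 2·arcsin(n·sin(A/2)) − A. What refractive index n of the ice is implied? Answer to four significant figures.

Rearranging: n = sin((D_min + A)/2) / sin(A/2).
(D_min + A)/2 = (46.36° + 90°)/2 = 68.180°.
n = sin 68.180° / sin 45° = 0.9284 / 0.7071 = 1.3129.

1.313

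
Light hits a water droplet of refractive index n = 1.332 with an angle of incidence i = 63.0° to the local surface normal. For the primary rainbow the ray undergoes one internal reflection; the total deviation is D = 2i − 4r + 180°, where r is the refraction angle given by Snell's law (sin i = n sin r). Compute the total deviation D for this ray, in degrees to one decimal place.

sin r = sin 63.0° / 1.332 = 0.8910/1.332 = 0.6689; r = 41.98°.
D = 2·63.0° − 4·41.98° + 180° = 126.00° − 167.94° + 180° = 138.06°.

138.1°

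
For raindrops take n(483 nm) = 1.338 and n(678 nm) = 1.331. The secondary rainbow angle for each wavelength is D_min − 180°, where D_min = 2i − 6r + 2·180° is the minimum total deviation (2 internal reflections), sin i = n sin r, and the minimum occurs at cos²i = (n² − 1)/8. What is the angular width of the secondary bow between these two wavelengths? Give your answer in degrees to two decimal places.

1.83°

At 483 nm (n = 1.338): cos²i = 0.09878 → i = 71.682°, r = 45.195°, D_min = 232.193°, rainbow angle = 52.193°.
At 678 nm (n = 1.331): cos²i = 0.09645 → i = 71.907°, r = 45.575°, D_min = 230.365°, rainbow angle = 50.365°.
Angular width = |52.193° − 50.365°| = 1.828°.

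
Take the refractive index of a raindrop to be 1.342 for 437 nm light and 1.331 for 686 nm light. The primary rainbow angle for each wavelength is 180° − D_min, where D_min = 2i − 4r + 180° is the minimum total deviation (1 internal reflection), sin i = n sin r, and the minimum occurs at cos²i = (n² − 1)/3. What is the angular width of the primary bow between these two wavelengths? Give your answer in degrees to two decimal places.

1.58°

At 437 nm (n = 1.342): cos²i = 0.26699 → i = 58.888°, r = 39.641°, D_min = 139.213°, rainbow angle = 40.787°.
At 686 nm (n = 1.331): cos²i = 0.25719 → i = 59.527°, r = 40.356°, D_min = 137.630°, rainbow angle = 42.370°.
Angular width = |40.787° − 42.370°| = 1.583°.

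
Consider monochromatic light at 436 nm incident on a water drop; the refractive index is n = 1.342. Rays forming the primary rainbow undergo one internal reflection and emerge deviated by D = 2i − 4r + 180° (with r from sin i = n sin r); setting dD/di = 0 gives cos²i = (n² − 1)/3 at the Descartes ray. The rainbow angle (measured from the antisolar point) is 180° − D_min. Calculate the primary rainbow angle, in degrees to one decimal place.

cos²i = (1.80096 − 1)/3 = 0.26699; i = arccos(0.51671) = 58.888°.
sin r = sin 58.888°/1.342 = 0.63797; r = 39.641°.
D_min = 2·58.888° − 4·39.641° + 180° = 139.213°.
Rainbow angle = 180° − D_min = 40.787°.

40.8°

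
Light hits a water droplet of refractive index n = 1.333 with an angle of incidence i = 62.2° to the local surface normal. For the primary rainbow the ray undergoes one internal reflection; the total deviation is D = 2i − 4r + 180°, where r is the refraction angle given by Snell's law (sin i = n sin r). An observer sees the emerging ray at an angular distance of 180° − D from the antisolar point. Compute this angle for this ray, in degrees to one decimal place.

sin r = sin 62.2° / 1.333 = 0.8846/1.333 = 0.6636; r = 41.58°.
D = 2·62.2° − 4·41.58° + 180° = 124.40° − 166.30° + 180° = 138.10°.
Angle from antisolar point = 180° − D = 41.90°.

41.9°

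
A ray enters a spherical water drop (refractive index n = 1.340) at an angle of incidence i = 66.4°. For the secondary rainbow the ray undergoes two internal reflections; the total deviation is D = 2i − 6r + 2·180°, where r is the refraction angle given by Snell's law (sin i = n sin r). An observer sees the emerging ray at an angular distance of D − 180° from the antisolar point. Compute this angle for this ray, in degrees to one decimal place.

53.9°

sin r = sin 66.4° / 1.340 = 0.9164/1.340 = 0.6839; r = 43.15°.
D = 2·66.4° − 6·43.15° + 2·180° = 132.80° − 258.87° + 360° = 233.93°.
Angle from antisolar point = D − 180° = 53.93°.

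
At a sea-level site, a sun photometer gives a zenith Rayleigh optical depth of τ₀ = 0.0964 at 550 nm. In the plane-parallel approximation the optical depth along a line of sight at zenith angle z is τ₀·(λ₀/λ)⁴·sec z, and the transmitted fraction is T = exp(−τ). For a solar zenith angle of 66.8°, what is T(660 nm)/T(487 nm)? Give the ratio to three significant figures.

Airmass: sec 66.8° = 2.5384.
τ(660 nm) = 0.0964 × (550/660)⁴ × 2.5384 = 0.0964 × 0.4823 × 2.5384 = 0.1180.
τ(487 nm) = 0.0964 × (550/487)⁴ × 2.5384 = 0.0964 × 1.6268 × 2.5384 = 0.3981.
T(660)/T(487) = exp(τ_B − τ_A) = exp(0.2801) = 1.3232.

1.32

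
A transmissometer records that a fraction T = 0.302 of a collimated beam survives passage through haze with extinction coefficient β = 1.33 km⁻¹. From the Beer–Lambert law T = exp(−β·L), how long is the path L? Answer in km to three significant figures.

Beer–Lambert: T = exp(−βL) ⇒ L = −ln(T)/β = −ln(0.302)/1.33 = 1.1973/1.33 = 0.9002 km.

0.900 km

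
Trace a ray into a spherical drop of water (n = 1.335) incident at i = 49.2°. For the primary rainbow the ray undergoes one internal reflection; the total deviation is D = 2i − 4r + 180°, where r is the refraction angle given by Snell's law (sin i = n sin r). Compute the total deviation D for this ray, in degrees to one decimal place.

140.2°

sin r = sin 49.2° / 1.335 = 0.7570/1.335 = 0.5670; r = 34.54°.
D = 2·49.2° − 4·34.54° + 180° = 98.40° − 138.18° + 180° = 140.22°.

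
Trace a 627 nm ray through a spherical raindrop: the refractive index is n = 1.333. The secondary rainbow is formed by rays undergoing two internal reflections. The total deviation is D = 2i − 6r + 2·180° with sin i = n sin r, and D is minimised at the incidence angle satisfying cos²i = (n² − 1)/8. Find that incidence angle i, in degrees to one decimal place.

71.8°

cos²i = (1.333² − 1)/8 = (1.77689 − 1)/8 = 0.09711.
cos i = 0.31163, so i = 71.843°.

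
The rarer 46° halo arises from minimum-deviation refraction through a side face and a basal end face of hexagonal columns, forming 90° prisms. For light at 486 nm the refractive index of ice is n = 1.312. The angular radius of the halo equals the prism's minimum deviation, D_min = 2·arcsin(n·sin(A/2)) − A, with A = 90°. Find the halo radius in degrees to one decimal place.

46.2°

n·sin(A/2) = 1.312 × sin 45° = 1.312 × 0.7071 = 0.9277.
D_min = 2·arcsin(0.9277) − 90° = 2 × 68.083° − 90° = 46.166°.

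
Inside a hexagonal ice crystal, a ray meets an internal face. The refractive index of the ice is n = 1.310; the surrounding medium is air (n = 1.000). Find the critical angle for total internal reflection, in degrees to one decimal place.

sin θ_c = n_air / n = 1.000 / 1.310 = 0.7634.
θ_c = arcsin(0.7634) = 49.76°.

49.8°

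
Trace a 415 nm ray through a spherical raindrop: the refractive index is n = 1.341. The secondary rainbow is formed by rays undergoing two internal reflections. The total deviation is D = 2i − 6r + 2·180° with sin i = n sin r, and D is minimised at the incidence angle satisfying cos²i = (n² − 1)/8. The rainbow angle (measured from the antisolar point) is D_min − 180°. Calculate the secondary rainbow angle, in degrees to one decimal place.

cos²i = (1.79828 − 1)/8 = 0.09979; i = arccos(0.31589) = 71.586°.
sin r = sin 71.586°/1.341 = 0.70753; r = 45.034°.
D_min = 2·71.586° − 6·45.034° + 360° = 232.966°.
Rainbow angle = D_min − 180° = 52.966°.

53.0°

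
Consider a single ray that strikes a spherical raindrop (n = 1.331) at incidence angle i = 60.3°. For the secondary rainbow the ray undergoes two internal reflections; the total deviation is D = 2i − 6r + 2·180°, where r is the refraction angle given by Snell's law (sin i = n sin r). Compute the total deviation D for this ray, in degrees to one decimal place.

236.2°

sin r = sin 60.3° / 1.331 = 0.8686/1.331 = 0.6526; r = 40.74°.
D = 2·60.3° − 6·40.74° + 2·180° = 120.60° − 244.43° + 360° = 236.17°.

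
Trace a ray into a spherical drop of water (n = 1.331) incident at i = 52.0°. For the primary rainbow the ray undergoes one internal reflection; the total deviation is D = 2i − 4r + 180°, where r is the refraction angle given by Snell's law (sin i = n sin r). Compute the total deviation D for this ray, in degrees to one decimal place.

138.8°

sin r = sin 52.0° / 1.331 = 0.7880/1.331 = 0.5920; r = 36.30°.
D = 2·52.0° − 4·36.30° + 180° = 104.00° − 145.21° + 180° = 138.79°.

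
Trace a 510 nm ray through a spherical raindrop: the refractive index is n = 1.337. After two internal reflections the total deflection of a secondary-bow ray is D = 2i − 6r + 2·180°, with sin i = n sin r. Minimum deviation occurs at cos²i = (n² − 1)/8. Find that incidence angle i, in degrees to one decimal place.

cos²i = (1.337² − 1)/8 = (1.78757 − 1)/8 = 0.09845.
cos i = 0.31376, so i = 71.714°.

71.7°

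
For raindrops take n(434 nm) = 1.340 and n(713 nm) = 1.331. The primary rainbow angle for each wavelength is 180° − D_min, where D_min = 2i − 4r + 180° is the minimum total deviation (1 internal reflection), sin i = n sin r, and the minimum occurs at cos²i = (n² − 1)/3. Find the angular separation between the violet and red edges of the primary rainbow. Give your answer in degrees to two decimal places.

1.30°

At 434 nm (n = 1.340): cos²i = 0.26520 → i = 59.004°, r = 39.770°, D_min = 138.929°, rainbow angle = 41.071°.
At 713 nm (n = 1.331): cos²i = 0.25719 → i = 59.527°, r = 40.356°, D_min = 137.630°, rainbow angle = 42.370°.
Angular width = |41.071° − 42.370°| = 1.299°.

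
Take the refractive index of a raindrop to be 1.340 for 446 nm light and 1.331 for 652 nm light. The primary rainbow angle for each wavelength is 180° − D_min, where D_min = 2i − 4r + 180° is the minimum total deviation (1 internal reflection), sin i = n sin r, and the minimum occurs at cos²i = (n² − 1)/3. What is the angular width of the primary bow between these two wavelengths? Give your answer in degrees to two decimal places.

At 446 nm (n = 1.340): cos²i = 0.26520 → i = 59.004°, r = 39.770°, D_min = 138.929°, rainbow angle = 41.071°.
At 652 nm (n = 1.331): cos²i = 0.25719 → i = 59.527°, r = 40.356°, D_min = 137.630°, rainbow angle = 42.370°.
Angular width = |41.071° − 42.370°| = 1.299°.

1.30°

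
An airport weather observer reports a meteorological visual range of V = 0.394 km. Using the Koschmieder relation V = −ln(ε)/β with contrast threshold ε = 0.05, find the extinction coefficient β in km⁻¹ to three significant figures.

7.60 km⁻¹

β = −ln(0.05) / V = 2.996 / 0.394 = 7.6034 km⁻¹.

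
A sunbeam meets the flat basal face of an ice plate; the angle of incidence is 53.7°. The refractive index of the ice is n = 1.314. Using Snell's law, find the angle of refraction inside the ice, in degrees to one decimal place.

37.8°

Snell: sin θ_r = sin θ_i / n = sin 53.7° / 1.314 = 0.8059 / 1.314 = 0.6133.
θ_r = arcsin(0.6133) = 37.83°.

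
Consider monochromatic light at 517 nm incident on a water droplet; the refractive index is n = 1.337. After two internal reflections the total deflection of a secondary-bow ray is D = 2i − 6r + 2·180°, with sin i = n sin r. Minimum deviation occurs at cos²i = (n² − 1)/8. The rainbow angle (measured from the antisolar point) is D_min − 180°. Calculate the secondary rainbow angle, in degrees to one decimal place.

51.9°

cos²i = (1.78757 − 1)/8 = 0.09845; i = arccos(0.31376) = 71.714°.
sin r = sin 71.714°/1.337 = 0.71017; r = 45.249°.
D_min = 2·71.714° − 6·45.249° + 360° = 231.934°.
Rainbow angle = D_min − 180° = 51.934°.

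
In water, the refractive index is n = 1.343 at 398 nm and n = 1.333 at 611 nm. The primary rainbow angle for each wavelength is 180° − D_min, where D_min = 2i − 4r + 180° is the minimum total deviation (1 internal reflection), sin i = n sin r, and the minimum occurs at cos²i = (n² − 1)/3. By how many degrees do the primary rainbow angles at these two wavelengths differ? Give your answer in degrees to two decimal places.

1.43°

At 398 nm (n = 1.343): cos²i = 0.26788 → i = 58.830°, r = 39.577°, D_min = 139.354°, rainbow angle = 40.646°.
At 611 nm (n = 1.333): cos²i = 0.25896 → i = 59.410°, r = 40.225°, D_min = 137.922°, rainbow angle = 42.078°.
Angular width = |40.646° − 42.078°| = 1.432°.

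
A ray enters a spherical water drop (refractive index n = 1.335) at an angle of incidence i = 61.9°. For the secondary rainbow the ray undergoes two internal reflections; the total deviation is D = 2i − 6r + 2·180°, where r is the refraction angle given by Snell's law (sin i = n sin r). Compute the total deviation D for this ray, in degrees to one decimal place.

235.6°

sin r = sin 61.9° / 1.335 = 0.8821/1.335 = 0.6608; r = 41.36°.
D = 2·61.9° − 6·41.36° + 2·180° = 123.80° − 248.15° + 360° = 235.65°.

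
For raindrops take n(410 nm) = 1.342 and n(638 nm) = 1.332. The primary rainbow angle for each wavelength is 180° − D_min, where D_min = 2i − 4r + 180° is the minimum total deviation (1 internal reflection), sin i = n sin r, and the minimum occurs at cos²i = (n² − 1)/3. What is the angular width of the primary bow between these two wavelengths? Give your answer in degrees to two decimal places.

At 410 nm (n = 1.342): cos²i = 0.26699 → i = 58.888°, r = 39.641°, D_min = 139.213°, rainbow angle = 40.787°.
At 638 nm (n = 1.332): cos²i = 0.25807 → i = 59.469°, r = 40.290°, D_min = 137.776°, rainbow angle = 42.224°.
Angular width = |40.787° − 42.224°| = 1.437°.

1.44°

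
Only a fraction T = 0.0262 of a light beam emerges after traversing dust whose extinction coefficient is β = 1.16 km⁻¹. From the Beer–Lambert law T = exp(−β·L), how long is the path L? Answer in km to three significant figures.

Beer–Lambert: T = exp(−βL) ⇒ L = −ln(T)/β = −ln(0.0262)/1.16 = 3.6420/1.16 = 3.14 km.

3.14 km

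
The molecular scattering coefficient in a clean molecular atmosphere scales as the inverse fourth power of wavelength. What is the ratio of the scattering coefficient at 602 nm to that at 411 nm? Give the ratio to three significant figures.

0.217

Rayleigh scattering ∝ λ⁻⁴, so the ratio of coefficients is the inverse fourth power of the wavelength ratio.
σ(602)/σ(411) = (411/602)⁴ = (0.6827)⁴ = 0.2173.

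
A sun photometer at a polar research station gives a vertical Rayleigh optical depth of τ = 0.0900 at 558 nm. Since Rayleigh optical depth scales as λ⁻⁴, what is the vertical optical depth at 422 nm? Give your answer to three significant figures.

0.275

τ(422 nm) = τ(558 nm) × (558/422)⁴ = 0.0900 × (1.3223)⁴ = 0.0900 × 3.0569 = 0.2751.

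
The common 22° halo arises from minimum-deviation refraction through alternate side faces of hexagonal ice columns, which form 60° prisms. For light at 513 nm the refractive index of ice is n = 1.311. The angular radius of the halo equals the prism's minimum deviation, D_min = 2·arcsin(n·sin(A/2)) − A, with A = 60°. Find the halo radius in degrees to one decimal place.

21.9°

n·sin(A/2) = 1.311 × sin 30° = 1.311 × 0.5000 = 0.6555.
D_min = 2·arcsin(0.6555) − 60° = 2 × 40.958° − 60° = 21.915°.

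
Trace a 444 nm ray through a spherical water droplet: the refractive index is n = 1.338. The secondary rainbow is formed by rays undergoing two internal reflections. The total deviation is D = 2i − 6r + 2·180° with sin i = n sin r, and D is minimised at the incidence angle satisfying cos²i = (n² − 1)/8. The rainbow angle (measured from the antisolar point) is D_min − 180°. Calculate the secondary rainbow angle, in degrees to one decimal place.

cos²i = (1.79024 − 1)/8 = 0.09878; i = arccos(0.31429) = 71.682°.
sin r = sin 71.682°/1.338 = 0.70951; r = 45.195°.
D_min = 2·71.682° − 6·45.195° + 360° = 232.193°.
Rainbow angle = D_min − 180° = 52.193°.

52.2°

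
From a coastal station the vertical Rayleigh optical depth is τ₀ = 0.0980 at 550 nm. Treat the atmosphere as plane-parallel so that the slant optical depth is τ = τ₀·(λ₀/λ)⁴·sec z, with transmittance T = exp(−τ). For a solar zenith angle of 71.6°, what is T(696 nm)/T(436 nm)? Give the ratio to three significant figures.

Airmass: sec 71.6° = 3.1681.
τ(696 nm) = 0.0980 × (550/696)⁴ × 3.1681 = 0.0980 × 0.3900 × 3.1681 = 0.1211.
τ(436 nm) = 0.0980 × (550/436)⁴ × 3.1681 = 0.0980 × 2.5322 × 3.1681 = 0.7862.
T(696)/T(436) = exp(τ_B − τ_A) = exp(0.6651) = 1.9447.

1.94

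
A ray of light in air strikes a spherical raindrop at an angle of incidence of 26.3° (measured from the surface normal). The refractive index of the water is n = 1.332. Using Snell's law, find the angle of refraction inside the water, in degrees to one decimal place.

Snell: sin θ_r = sin θ_i / n = sin 26.3° / 1.332 = 0.4431 / 1.332 = 0.3326.
θ_r = arcsin(0.3326) = 19.43°.

19.4°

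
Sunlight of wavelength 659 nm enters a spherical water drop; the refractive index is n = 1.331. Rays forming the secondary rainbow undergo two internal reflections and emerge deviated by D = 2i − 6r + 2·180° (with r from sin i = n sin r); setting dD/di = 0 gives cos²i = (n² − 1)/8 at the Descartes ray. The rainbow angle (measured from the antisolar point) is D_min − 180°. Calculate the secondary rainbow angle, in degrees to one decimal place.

50.4°

cos²i = (1.77156 − 1)/8 = 0.09645; i = arccos(0.31056) = 71.907°.
sin r = sin 71.907°/1.331 = 0.71417; r = 45.575°.
D_min = 2·71.907° − 6·45.575° + 360° = 230.365°.
Rainbow angle = D_min − 180° = 50.365°.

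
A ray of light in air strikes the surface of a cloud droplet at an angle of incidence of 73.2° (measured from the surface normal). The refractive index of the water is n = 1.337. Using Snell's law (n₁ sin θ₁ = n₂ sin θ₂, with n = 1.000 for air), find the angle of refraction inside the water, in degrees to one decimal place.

Snell: sin θ_r = sin θ_i / n = sin 73.2° / 1.337 = 0.9573 / 1.337 = 0.7160.
θ_r = arcsin(0.7160) = 45.73°.

45.7°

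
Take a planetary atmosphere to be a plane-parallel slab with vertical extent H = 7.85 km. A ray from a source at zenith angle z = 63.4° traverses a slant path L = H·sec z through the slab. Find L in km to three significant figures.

sec z = 1/cos 63.4° = 2.2333.
L = 7.85 × 2.2333 = 17.532 km.

17.5 km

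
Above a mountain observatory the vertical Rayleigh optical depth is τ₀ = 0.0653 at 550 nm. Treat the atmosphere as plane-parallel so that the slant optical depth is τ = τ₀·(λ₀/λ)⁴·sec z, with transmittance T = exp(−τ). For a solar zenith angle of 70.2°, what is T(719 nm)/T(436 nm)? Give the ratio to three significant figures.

1.53

Airmass: sec 70.2° = 2.9521.
τ(719 nm) = 0.0653 × (550/719)⁴ × 2.9521 = 0.0653 × 0.3424 × 2.9521 = 0.0660.
τ(436 nm) = 0.0653 × (550/436)⁴ × 2.9521 = 0.0653 × 2.5322 × 2.9521 = 0.4882.
T(719)/T(436) = exp(τ_B − τ_A) = exp(0.4221) = 1.5252.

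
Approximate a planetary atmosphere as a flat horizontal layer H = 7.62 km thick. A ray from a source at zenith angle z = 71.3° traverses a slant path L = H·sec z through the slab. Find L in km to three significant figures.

23.8 km

sec z = 1/cos 71.3° = 3.1190.
L = 7.62 × 3.1190 = 23.767 km.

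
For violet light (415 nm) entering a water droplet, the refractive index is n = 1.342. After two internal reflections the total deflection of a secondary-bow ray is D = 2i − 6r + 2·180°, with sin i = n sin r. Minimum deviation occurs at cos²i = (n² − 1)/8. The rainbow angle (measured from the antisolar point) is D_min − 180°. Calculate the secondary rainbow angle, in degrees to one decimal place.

53.2°

cos²i = (1.80096 − 1)/8 = 0.10012; i = arccos(0.31642) = 71.554°.
sin r = sin 71.554°/1.342 = 0.70687; r = 44.981°.
D_min = 2·71.554° − 6·44.981° + 360° = 233.222°.
Rainbow angle = D_min − 180° = 53.222°.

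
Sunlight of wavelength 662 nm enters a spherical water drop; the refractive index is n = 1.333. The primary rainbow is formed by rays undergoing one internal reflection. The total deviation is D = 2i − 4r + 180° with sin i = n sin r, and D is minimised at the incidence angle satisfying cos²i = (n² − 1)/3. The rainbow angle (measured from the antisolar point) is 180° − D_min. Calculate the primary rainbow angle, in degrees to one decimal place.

cos²i = (1.77689 − 1)/3 = 0.25896; i = arccos(0.50888) = 59.410°.
sin r = sin 59.410°/1.333 = 0.64579; r = 40.225°.
D_min = 2·59.410° − 4·40.225° + 180° = 137.922°.
Rainbow angle = 180° − D_min = 42.078°.

42.1°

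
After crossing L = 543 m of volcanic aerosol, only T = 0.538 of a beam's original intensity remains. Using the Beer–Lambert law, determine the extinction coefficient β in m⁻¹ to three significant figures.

0.00114 m⁻¹

Beer–Lambert: T = exp(−βL) ⇒ β = −ln(T)/L = −ln(0.538)/543 = 0.6199/543 = 0.001142 m⁻¹.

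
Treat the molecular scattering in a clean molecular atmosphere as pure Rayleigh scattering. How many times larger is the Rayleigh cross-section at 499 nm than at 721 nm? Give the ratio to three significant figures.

4.36

Rayleigh scattering ∝ λ⁻⁴, so the ratio of coefficients is the inverse fourth power of the wavelength ratio.
σ(499)/σ(721) = (721/499)⁴ = (1.4449)⁴ = 4.359.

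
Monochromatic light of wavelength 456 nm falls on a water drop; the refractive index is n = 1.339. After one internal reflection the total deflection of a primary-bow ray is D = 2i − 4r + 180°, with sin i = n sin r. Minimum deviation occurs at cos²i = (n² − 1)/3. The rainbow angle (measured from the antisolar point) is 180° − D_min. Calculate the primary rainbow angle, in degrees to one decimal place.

cos²i = (1.79292 − 1)/3 = 0.26431; i = arccos(0.51411) = 59.062°.
sin r = sin 59.062°/1.339 = 0.64057; r = 39.834°.
D_min = 2·59.062° − 4·39.834° + 180° = 138.786°.
Rainbow angle = 180° − D_min = 41.214°.

41.2°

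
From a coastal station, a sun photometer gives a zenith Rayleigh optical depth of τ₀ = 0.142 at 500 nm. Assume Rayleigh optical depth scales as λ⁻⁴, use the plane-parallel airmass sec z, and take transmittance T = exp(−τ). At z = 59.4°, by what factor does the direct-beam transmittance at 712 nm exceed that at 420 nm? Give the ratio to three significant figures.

1.64

Airmass: sec 59.4° = 1.9645.
τ(712 nm) = 0.142 × (500/712)⁴ × 1.9645 = 0.142 × 0.2432 × 1.9645 = 0.0678.
τ(420 nm) = 0.142 × (500/420)⁴ × 1.9645 = 0.142 × 2.0086 × 1.9645 = 0.5603.
T(712)/T(420) = exp(τ_B − τ_A) = exp(0.4925) = 1.6363.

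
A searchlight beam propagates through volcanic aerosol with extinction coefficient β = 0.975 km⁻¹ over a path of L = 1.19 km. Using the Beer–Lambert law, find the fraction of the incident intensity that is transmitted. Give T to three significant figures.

0.313

τ = β·L = 0.975 × 1.19 = 1.1603.
T = exp(−1.1603) = 0.3134.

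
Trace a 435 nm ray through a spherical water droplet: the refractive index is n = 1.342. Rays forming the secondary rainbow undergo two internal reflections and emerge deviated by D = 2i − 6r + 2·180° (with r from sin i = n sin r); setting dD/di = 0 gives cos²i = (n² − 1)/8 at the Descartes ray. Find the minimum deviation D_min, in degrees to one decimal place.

cos²i = (1.80096 − 1)/8 = 0.10012; i = arccos(0.31642) = 71.554°.
sin r = sin 71.554°/1.342 = 0.70687; r = 44.981°.
D_min = 2·71.554° − 6·44.981° + 360° = 233.222°.

233.2°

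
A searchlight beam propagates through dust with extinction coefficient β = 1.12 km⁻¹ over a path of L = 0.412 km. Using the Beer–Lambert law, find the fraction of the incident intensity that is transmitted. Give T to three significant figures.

τ = β·L = 1.12 × 0.412 = 0.4614.
T = exp(−0.4614) = 0.6304.

0.630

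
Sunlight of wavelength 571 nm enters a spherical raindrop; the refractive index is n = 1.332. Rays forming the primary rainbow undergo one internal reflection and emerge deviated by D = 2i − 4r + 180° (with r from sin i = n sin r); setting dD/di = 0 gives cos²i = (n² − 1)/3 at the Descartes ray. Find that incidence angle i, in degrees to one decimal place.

59.5°

cos²i = (1.332² − 1)/3 = (1.77422 − 1)/3 = 0.25807.
cos i = 0.50801, so i = 59.469°.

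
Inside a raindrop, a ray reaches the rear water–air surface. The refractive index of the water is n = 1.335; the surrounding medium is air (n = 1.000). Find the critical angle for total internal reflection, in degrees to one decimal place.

sin θ_c = n_air / n = 1.000 / 1.335 = 0.7491.
θ_c = arcsin(0.7491) = 48.51°.

48.5°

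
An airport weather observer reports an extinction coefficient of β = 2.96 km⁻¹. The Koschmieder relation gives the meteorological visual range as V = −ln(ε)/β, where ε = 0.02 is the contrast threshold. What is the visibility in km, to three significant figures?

V = −ln(0.02) / 2.96 = 3.912 / 2.96 = 1.3216 km.

1.32 km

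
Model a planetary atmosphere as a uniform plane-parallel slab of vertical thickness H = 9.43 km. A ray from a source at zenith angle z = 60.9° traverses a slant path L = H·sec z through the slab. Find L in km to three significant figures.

19.4 km

sec z = 1/cos 60.9° = 2.0562.
L = 9.43 × 2.0562 = 19.390 km.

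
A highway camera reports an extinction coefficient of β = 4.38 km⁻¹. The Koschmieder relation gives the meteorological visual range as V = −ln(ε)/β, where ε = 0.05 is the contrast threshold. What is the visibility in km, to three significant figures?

V = −ln(0.05) / 4.38 = 2.996 / 4.38 = 0.6840 km.

0.684 km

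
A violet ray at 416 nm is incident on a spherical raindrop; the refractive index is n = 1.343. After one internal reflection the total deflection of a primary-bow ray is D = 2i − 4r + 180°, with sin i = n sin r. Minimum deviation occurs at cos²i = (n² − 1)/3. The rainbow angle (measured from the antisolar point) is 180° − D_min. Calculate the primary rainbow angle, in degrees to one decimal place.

cos²i = (1.80365 − 1)/3 = 0.26788; i = arccos(0.51757) = 58.830°.
sin r = sin 58.830°/1.343 = 0.63711; r = 39.577°.
D_min = 2·58.830° − 4·39.577° + 180° = 139.354°.
Rainbow angle = 180° − D_min = 40.646°.

40.6°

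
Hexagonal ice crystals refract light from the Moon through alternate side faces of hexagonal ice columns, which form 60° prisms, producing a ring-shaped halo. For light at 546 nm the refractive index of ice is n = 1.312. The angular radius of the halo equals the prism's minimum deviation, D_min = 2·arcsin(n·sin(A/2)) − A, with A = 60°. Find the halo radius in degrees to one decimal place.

22.0°

n·sin(A/2) = 1.312 × sin 30° = 1.312 × 0.5000 = 0.6560.
D_min = 2·arcsin(0.6560) − 60° = 2 × 40.996° − 60° = 21.991°.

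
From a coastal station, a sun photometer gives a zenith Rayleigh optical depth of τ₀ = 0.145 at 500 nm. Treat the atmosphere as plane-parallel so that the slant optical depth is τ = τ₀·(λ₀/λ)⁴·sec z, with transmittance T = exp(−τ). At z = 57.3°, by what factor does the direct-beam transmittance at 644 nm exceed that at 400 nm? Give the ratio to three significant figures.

1.75

Airmass: sec 57.3° = 1.8510.
τ(644 nm) = 0.145 × (500/644)⁴ × 1.8510 = 0.145 × 0.3634 × 1.8510 = 0.0975.
τ(400 nm) = 0.145 × (500/400)⁴ × 1.8510 = 0.145 × 2.4414 × 1.8510 = 0.6553.
T(644)/T(400) = exp(τ_B − τ_A) = exp(0.5577) = 1.7467.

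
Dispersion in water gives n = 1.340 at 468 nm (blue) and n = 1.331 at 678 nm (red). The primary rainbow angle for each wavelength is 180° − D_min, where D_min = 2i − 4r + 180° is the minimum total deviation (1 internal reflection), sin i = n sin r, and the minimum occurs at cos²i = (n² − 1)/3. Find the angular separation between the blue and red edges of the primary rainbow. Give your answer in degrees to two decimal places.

1.30°

At 468 nm (n = 1.340): cos²i = 0.26520 → i = 59.004°, r = 39.770°, D_min = 138.929°, rainbow angle = 41.071°.
At 678 nm (n = 1.331): cos²i = 0.25719 → i = 59.527°, r = 40.356°, D_min = 137.630°, rainbow angle = 42.370°.
Angular width = |41.071° − 42.370°| = 1.299°.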